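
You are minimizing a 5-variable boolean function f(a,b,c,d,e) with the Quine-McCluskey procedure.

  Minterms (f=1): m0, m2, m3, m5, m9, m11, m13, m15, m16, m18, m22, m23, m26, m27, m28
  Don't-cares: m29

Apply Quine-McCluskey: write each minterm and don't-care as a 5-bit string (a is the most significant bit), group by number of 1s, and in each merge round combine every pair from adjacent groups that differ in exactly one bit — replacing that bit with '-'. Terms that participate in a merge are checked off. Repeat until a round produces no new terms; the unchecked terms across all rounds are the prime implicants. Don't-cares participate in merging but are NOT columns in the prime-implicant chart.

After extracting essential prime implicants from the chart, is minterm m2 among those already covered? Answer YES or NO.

YES

size-2^0 implicants → 00000(✓)  00010(✓)  00011(✓)  00101(✓)  01001(✓)  01011(✓)  01101(✓)  01111(✓)  10000(✓)  10010(✓)  10110(✓)  10111(✓)  11010(✓)  11011(✓)  11100(✓)  11101(✓)
size-2^1 implicants → -0000(✓)  -0010(✓)  -1011  -1101  0-011  0-101  000-0(✓)  0001-  01-01(✓)  01-11(✓)  010-1(✓)  011-1(✓)  1-010  10-10  100-0(✓)  1011-  1101-  1110-
size-2^2 implicants → -00-0  01--1
Unchecked terms (primes): -00-0, -1011, -1101, 0-011, 0-101, 0001-, 01--1, 1-010, 10-10, 1011-, 1101-, 1110-
Minterm coverage:
  m0 ⊆ -00-0 [E]
  m2 ⊆ -00-0,0001-
  m3 ⊆ 0-011,0001-
  m5 ⊆ 0-101 [E]
  m9 ⊆ 01--1 [E]
  m11 ⊆ -1011,0-011,01--1
  m13 ⊆ -1101,0-101,01--1
  m15 ⊆ 01--1 [E]
  m16 ⊆ -00-0 [E]
  m18 ⊆ -00-0,1-010,10-10
  m22 ⊆ 10-10,1011-
  m23 ⊆ 1011- [E]
  m26 ⊆ 1-010,1101-
  m27 ⊆ -1011,1101-
  m28 ⊆ 1110- [E]
E = {-00-0, 0-101, 01--1, 1011-, 1110-}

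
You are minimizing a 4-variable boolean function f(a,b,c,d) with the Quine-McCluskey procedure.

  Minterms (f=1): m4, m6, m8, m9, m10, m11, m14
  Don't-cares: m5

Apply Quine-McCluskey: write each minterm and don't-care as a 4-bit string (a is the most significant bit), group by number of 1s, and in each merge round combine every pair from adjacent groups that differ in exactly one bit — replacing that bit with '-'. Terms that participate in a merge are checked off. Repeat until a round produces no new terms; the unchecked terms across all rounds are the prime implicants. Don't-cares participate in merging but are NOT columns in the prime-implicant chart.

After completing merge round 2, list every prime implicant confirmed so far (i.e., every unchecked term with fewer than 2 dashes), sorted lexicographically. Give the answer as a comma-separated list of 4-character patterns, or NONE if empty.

-110, 01-0, 010-, 1-10

[col 0] 0100*, 0101*, 0110*, 1000*, 1001*, 1010*, 1011*, 1110*
[col 1] -110, 01-0, 010-, 1-10, 10-0*, 10-1*, 100-*, 101-*
[col 2] 10--
Prime implicants: -110, 01-0, 010-, 1-10, 10--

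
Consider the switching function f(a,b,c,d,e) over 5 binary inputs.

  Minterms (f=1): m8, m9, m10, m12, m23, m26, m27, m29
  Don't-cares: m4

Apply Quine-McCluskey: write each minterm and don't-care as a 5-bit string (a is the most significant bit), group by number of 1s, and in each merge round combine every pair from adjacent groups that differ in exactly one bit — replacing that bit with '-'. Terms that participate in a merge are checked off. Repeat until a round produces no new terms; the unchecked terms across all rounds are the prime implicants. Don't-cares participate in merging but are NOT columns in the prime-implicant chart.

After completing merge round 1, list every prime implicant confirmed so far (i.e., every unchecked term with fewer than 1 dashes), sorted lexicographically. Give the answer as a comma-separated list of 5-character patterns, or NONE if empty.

10111, 11101

size-2^0 implicants → 00100(✓)  01000(✓)  01001(✓)  01010(✓)  01100(✓)  10111  11010(✓)  11011(✓)  11101
size-2^1 implicants → -1010  0-100  01-00  010-0  0100-  1101-
Unchecked terms (primes): -1010, 0-100, 01-00, 010-0, 0100-, 10111, 1101-, 11101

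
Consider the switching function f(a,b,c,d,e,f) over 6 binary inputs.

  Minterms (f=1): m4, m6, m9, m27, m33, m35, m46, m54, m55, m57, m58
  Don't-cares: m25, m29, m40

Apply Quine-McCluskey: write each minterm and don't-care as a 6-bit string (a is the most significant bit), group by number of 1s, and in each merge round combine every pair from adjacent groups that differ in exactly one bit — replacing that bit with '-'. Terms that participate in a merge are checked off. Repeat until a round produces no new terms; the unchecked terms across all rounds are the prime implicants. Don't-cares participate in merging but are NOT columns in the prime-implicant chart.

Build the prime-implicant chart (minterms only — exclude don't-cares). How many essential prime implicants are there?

8

size-2^0 implicants → 000100(✓)  000110(✓)  001001(✓)  011001(✓)  011011(✓)  011101(✓)  100001(✓)  100011(✓)  101000  101110  110110(✓)  110111(✓)  111001(✓)  111010
size-2^1 implicants → -11001  0-1001  0001-0  011-01  0110-1  1000-1  11011-
Unchecked terms (primes): -11001, 0-1001, 0001-0, 011-01, 0110-1, 1000-1, 101000, 101110, 11011-, 111010
Minterm coverage:
  m4 ⊆ 0001-0 [E]
  m6 ⊆ 0001-0 [E]
  m9 ⊆ 0-1001 [E]
  m27 ⊆ 0110-1 [E]
  m33 ⊆ 1000-1 [E]
  m35 ⊆ 1000-1 [E]
  m46 ⊆ 101110 [E]
  m54 ⊆ 11011- [E]
  m55 ⊆ 11011- [E]
  m57 ⊆ -11001 [E]
  m58 ⊆ 111010 [E]
E = {-11001, 0-1001, 0001-0, 0110-1, 1000-1, 101110, 11011-, 111010}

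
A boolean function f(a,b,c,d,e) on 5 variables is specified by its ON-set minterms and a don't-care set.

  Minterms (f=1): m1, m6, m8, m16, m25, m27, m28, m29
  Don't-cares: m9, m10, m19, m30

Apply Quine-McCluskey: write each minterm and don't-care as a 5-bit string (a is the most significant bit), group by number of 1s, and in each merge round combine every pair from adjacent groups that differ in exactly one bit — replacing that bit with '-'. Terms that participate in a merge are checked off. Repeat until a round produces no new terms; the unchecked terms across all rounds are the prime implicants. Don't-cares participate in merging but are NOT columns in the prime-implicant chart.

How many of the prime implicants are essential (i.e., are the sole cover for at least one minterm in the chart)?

[col 0] 00001*, 00110, 01000*, 01001*, 01010*, 10000, 10011*, 11001*, 11011*, 11100*, 11101*, 11110*
[col 1] -1001, 0-001, 010-0, 0100-, 1-011, 11-01, 110-1, 111-0, 1110-
Prime implicants: -1001, 0-001, 00110, 010-0, 0100-, 1-011, 10000, 11-01, 110-1, 111-0, 1110-
PI chart (minterm → PIs covering it):
  1 | 0-001  (sole → essential)
  6 | 00110  (sole → essential)
  8 | 010-0,0100-
  16 | 10000  (sole → essential)
  25 | -1001,11-01,110-1
  27 | 1-011,110-1
  28 | 111-0,1110-
  29 | 11-01,1110-
Essential prime implicants: 0-001, 00110, 10000

3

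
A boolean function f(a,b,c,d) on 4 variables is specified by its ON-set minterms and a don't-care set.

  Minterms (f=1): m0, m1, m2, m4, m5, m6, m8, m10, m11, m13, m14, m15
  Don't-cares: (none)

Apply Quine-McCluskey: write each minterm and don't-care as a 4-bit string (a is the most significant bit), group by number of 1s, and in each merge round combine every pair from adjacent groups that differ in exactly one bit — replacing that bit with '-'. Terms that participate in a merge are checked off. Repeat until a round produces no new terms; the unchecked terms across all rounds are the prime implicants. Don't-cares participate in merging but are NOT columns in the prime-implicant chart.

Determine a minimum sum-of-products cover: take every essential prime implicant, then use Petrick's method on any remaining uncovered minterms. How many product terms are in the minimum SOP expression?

size-2^0 implicants → 0000(✓)  0001(✓)  0010(✓)  0100(✓)  0101(✓)  0110(✓)  1000(✓)  1010(✓)  1011(✓)  1101(✓)  1110(✓)  1111(✓)
size-2^1 implicants → -000(✓)  -010(✓)  -101  -110(✓)  0-00(✓)  0-01(✓)  0-10(✓)  00-0(✓)  000-(✓)  01-0(✓)  010-(✓)  1-10(✓)  1-11(✓)  10-0(✓)  101-(✓)  11-1  111-(✓)
size-2^2 implicants → --10  -0-0  0--0  0-0-  1-1-
Unchecked terms (primes): --10, -0-0, -101, 0--0, 0-0-, 1-1-, 11-1
Minterm coverage:
  m0 ⊆ -0-0,0--0,0-0-
  m1 ⊆ 0-0- [E]
  m2 ⊆ --10,-0-0,0--0
  m4 ⊆ 0--0,0-0-
  m5 ⊆ -101,0-0-
  m6 ⊆ --10,0--0
  m8 ⊆ -0-0 [E]
  m10 ⊆ --10,-0-0,1-1-
  m11 ⊆ 1-1- [E]
  m13 ⊆ -101,11-1
  m14 ⊆ --10,1-1-
  m15 ⊆ 1-1-,11-1
E = {-0-0, 0-0-, 1-1-}
Petrick residual → --10, -101
Cover = cd' + b'd' + bc'd + a'c' + ac  |cover|=5

5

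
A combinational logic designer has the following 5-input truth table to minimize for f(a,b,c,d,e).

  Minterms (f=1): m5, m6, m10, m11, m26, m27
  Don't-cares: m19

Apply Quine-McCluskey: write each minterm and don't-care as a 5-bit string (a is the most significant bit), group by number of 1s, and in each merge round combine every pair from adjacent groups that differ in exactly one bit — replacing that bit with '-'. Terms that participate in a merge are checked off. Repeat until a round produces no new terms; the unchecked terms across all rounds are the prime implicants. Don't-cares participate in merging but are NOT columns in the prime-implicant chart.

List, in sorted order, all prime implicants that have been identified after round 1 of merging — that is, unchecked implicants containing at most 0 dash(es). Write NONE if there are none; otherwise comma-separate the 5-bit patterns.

00101, 00110

size-2^0 implicants → 00101  00110  01010(✓)  01011(✓)  10011(✓)  11010(✓)  11011(✓)
size-2^1 implicants → -1010(✓)  -1011(✓)  0101-(✓)  1-011  1101-(✓)
size-2^2 implicants → -101-
Unchecked terms (primes): -101-, 00101, 00110, 1-011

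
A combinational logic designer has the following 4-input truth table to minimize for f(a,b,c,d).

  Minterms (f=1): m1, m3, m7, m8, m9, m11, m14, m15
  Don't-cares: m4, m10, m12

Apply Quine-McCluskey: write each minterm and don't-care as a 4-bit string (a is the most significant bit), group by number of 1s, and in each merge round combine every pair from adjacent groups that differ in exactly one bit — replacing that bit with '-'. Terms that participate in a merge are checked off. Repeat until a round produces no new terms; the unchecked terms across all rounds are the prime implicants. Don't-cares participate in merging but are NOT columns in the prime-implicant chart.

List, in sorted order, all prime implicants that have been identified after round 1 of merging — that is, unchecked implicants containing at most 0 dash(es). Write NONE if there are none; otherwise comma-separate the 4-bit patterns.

NONE

Round 0: 0001✓ 0011✓ 0100✓ 0111✓ 1000✓ 1001✓ 1010✓ 1011✓ 1100✓ 1110✓ 1111✓
Round 1: -001✓ -011✓ -100 -111✓ 0-11✓ 00-1✓ 1-00✓ 1-10✓ 1-11✓ 10-0✓ 10-1✓ 100-✓ 101-✓ 11-0✓ 111-✓
Round 2: --11 -0-1 1--0 1-1- 10--
PIs = {--11, -0-1, -100, 1--0, 1-1-, 10--}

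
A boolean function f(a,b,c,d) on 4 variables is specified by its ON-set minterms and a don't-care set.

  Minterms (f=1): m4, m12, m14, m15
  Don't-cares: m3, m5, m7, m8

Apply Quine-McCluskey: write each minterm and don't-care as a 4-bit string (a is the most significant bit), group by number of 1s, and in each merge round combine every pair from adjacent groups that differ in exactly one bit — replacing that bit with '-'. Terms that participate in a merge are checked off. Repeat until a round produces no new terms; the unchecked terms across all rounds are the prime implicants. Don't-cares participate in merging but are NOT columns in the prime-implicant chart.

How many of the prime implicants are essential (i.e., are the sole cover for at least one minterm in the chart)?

size-2^0 implicants → 0011(✓)  0100(✓)  0101(✓)  0111(✓)  1000(✓)  1100(✓)  1110(✓)  1111(✓)
size-2^1 implicants → -100  -111  0-11  01-1  010-  1-00  11-0  111-
Unchecked terms (primes): -100, -111, 0-11, 01-1, 010-, 1-00, 11-0, 111-
Minterm coverage:
  m4 ⊆ -100,010-
  m12 ⊆ -100,1-00,11-0
  m14 ⊆ 11-0,111-
  m15 ⊆ -111,111-
(no essential prime implicants)

0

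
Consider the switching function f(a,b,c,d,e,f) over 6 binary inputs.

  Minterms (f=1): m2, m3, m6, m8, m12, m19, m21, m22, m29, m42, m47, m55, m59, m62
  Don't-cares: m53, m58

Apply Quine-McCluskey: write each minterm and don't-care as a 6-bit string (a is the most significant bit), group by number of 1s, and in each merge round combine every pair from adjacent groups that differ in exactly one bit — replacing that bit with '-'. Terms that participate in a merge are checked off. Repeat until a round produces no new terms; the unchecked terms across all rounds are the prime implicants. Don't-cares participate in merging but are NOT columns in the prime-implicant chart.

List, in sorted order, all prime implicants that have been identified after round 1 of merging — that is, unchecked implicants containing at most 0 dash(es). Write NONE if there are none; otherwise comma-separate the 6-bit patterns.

101111

[col 0] 000010*, 000011*, 000110*, 001000*, 001100*, 010011*, 010101*, 010110*, 011101*, 101010*, 101111, 110101*, 110111*, 111010*, 111011*, 111110*
[col 1] -10101, 0-0011, 0-0110, 000-10, 00001-, 001-00, 01-101, 1-1010, 1101-1, 111-10, 11101-
Prime implicants: -10101, 0-0011, 0-0110, 000-10, 00001-, 001-00, 01-101, 1-1010, 101111, 1101-1, 111-10, 11101-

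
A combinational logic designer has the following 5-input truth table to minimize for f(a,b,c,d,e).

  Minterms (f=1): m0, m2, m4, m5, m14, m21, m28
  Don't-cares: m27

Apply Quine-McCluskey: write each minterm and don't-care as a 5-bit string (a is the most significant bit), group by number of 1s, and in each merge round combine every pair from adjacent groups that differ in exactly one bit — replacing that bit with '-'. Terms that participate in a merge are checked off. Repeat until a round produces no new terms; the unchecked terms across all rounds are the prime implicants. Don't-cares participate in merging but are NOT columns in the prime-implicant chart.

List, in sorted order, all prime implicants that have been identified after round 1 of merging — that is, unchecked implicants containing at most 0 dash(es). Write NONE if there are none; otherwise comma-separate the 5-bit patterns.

[col 0] 00000*, 00010*, 00100*, 00101*, 01110, 10101*, 11011, 11100
[col 1] -0101, 00-00, 000-0, 0010-
Prime implicants: -0101, 00-00, 000-0, 0010-, 01110, 11011, 11100

01110, 11011, 11100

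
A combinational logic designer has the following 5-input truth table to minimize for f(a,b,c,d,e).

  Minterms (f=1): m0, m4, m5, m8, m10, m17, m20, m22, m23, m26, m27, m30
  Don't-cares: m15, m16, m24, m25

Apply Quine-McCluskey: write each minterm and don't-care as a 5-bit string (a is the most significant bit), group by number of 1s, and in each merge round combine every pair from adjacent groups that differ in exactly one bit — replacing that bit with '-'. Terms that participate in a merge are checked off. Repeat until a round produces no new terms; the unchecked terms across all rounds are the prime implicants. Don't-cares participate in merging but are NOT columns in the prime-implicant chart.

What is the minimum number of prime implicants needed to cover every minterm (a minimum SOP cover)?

[col 0] 00000*, 00100*, 00101*, 01000*, 01010*, 01111, 10000*, 10001*, 10100*, 10110*, 10111*, 11000*, 11001*, 11010*, 11011*, 11110*
[col 1] -0000*, -0100*, -1000*, -1010*, 0-000*, 00-00*, 0010-, 010-0*, 1-000*, 1-001*, 1-110, 10-00*, 1000-*, 101-0, 1011-, 11-10, 110-0*, 110-1*, 1100-*, 1101-*
[col 2] --000, -0-00, -10-0, 1-00-, 110--
Prime implicants: --000, -0-00, -10-0, 0010-, 01111, 1-00-, 1-110, 101-0, 1011-, 11-10, 110--
PI chart (minterm → PIs covering it):
  0 | --000,-0-00
  4 | -0-00,0010-
  5 | 0010-  (sole → essential)
  8 | --000,-10-0
  10 | -10-0  (sole → essential)
  17 | 1-00-  (sole → essential)
  20 | -0-00,101-0
  22 | 1-110,101-0,1011-
  23 | 1011-  (sole → essential)
  26 | -10-0,11-10,110--
  27 | 110--  (sole → essential)
  30 | 1-110,11-10
Essential prime implicants: -10-0, 0010-, 1-00-, 1011-, 110--
Petrick residual → -0-00, 1-110
Minimum SOP uses 7 PIs: b'd'e' + bc'e' + a'b'cd' + ac'd' + acde' + ab'cd + abc'

7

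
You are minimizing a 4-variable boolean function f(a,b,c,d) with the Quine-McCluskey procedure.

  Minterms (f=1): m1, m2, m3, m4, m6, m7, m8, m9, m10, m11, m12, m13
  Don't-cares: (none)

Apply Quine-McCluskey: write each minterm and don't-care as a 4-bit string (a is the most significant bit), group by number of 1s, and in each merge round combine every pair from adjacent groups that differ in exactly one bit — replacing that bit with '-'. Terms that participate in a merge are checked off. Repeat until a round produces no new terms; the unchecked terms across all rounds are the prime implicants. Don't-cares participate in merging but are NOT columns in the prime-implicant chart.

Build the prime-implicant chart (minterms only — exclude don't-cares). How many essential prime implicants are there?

size-2^0 implicants → 0001(✓)  0010(✓)  0011(✓)  0100(✓)  0110(✓)  0111(✓)  1000(✓)  1001(✓)  1010(✓)  1011(✓)  1100(✓)  1101(✓)
size-2^1 implicants → -001(✓)  -010(✓)  -011(✓)  -100  0-10(✓)  0-11(✓)  00-1(✓)  001-(✓)  01-0  011-(✓)  1-00(✓)  1-01(✓)  10-0(✓)  10-1(✓)  100-(✓)  101-(✓)  110-(✓)
size-2^2 implicants → -0-1  -01-  0-1-  1-0-  10--
Unchecked terms (primes): -0-1, -01-, -100, 0-1-, 01-0, 1-0-, 10--
Minterm coverage:
  m1 ⊆ -0-1 [E]
  m2 ⊆ -01-,0-1-
  m3 ⊆ -0-1,-01-,0-1-
  m4 ⊆ -100,01-0
  m6 ⊆ 0-1-,01-0
  m7 ⊆ 0-1- [E]
  m8 ⊆ 1-0-,10--
  m9 ⊆ -0-1,1-0-,10--
  m10 ⊆ -01-,10--
  m11 ⊆ -0-1,-01-,10--
  m12 ⊆ -100,1-0-
  m13 ⊆ 1-0- [E]
E = {-0-1, 0-1-, 1-0-}

3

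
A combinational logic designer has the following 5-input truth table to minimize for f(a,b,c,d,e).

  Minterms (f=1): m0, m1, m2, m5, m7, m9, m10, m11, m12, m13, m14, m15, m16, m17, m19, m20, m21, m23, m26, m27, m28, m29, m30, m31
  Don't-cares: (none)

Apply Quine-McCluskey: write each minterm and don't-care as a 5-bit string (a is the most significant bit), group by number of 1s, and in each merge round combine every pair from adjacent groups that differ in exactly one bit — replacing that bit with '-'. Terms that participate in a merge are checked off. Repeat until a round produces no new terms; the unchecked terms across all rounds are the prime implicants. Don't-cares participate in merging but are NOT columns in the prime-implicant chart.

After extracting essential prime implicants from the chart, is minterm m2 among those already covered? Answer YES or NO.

[col 0] 00000*, 00001*, 00010*, 00101*, 00111*, 01001*, 01010*, 01011*, 01100*, 01101*, 01110*, 01111*, 10000*, 10001*, 10011*, 10100*, 10101*, 10111*, 11010*, 11011*, 11100*, 11101*, 11110*, 11111*
[col 1] -0000*, -0001*, -0101*, -0111*, -1010*, -1011*, -1100*, -1101*, -1110*, -1111*, 0-001*, 0-010, 0-101*, 0-111*, 00-01*, 000-0, 0000-*, 001-1*, 01-01*, 01-10*, 01-11*, 010-1*, 0101-*, 011-0*, 011-1*, 0110-*, 0111-*, 1-011*, 1-100*, 1-101*, 1-111*, 10-00*, 10-01*, 10-11*, 100-1*, 1000-*, 101-1*, 1010-*, 11-10*, 11-11*, 1101-*, 111-0*, 111-1*, 1110-*, 1111-*
[col 2] --101*, --111*, -0-01, -000-, -01-1*, -1-10*, -1-11*, -101-*, -11-0*, -11-1*, -110-*, -111-*, 0--01, 0-1-1*, 01--1, 01-1-*, 011--*, 1--11, 1-1-1*, 1-10-, 10--1, 10-0-, 11-1-*, 111--*
[col 3] --1-1, -1-1-, -11--
Prime implicants: --1-1, -0-01, -000-, -1-1-, -11--, 0--01, 0-010, 000-0, 01--1, 1--11, 1-10-, 10--1, 10-0-
PI chart (minterm → PIs covering it):
  0 | -000-,000-0
  1 | -0-01,-000-,0--01
  2 | 0-010,000-0
  5 | --1-1,-0-01,0--01
  7 | --1-1  (sole → essential)
  9 | 0--01,01--1
  10 | -1-1-,0-010
  11 | -1-1-,01--1
  12 | -11--  (sole → essential)
  13 | --1-1,-11--,0--01,01--1
  14 | -1-1-,-11--
  15 | --1-1,-1-1-,-11--,01--1
  16 | -000-,10-0-
  17 | -0-01,-000-,10--1,10-0-
  19 | 1--11,10--1
  20 | 1-10-,10-0-
  21 | --1-1,-0-01,1-10-,10--1,10-0-
  23 | --1-1,1--11,10--1
  26 | -1-1-  (sole → essential)
  27 | -1-1-,1--11
  28 | -11--,1-10-
  29 | --1-1,-11--,1-10-
  30 | -1-1-,-11--
  31 | --1-1,-1-1-,-11--,1--11
Essential prime implicants: --1-1, -1-1-, -11--

NO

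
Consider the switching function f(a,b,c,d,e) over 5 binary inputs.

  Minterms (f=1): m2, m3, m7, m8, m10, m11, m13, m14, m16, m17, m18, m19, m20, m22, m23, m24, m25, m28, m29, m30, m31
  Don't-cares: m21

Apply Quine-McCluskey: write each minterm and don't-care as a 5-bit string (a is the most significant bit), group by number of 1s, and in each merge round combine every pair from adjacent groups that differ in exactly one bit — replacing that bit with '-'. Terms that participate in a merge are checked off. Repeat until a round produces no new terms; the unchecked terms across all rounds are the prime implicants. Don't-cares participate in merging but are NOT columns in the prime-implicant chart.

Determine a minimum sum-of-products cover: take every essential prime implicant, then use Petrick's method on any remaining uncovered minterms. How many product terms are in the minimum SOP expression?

size-2^0 implicants → 00010(✓)  00011(✓)  00111(✓)  01000(✓)  01010(✓)  01011(✓)  01101(✓)  01110(✓)  10000(✓)  10001(✓)  10010(✓)  10011(✓)  10100(✓)  10101(✓)  10110(✓)  10111(✓)  11000(✓)  11001(✓)  11100(✓)  11101(✓)  11110(✓)  11111(✓)
size-2^1 implicants → -0010(✓)  -0011(✓)  -0111(✓)  -1000  -1101  -1110  0-010(✓)  0-011(✓)  00-11(✓)  0001-(✓)  01-10  010-0  0101-(✓)  1-000(✓)  1-001(✓)  1-100(✓)  1-101(✓)  1-110(✓)  1-111(✓)  10-00(✓)  10-01(✓)  10-10(✓)  10-11(✓)  100-0(✓)  100-1(✓)  1000-(✓)  1001-(✓)  101-0(✓)  101-1(✓)  1010-(✓)  1011-(✓)  11-00(✓)  11-01(✓)  1100-(✓)  111-0(✓)  111-1(✓)  1110-(✓)  1111-(✓)
size-2^2 implicants → -0-11  -001-  0-01-  1--00(✓)  1--01(✓)  1-00-(✓)  1-1-0(✓)  1-1-1(✓)  1-10-(✓)  1-11-(✓)  10--0(✓)  10--1(✓)  10-0-(✓)  10-1-(✓)  100--(✓)  101--(✓)  11-0-(✓)  111--(✓)
size-2^3 implicants → 1--0-  1-1--  10---
Unchecked terms (primes): -0-11, -001-, -1000, -1101, -1110, 0-01-, 01-10, 010-0, 1--0-, 1-1--, 10---
Minterm coverage:
  m2 ⊆ -001-,0-01-
  m3 ⊆ -0-11,-001-,0-01-
  m7 ⊆ -0-11 [E]
  m8 ⊆ -1000,010-0
  m10 ⊆ 0-01-,01-10,010-0
  m11 ⊆ 0-01- [E]
  m13 ⊆ -1101 [E]
  m14 ⊆ -1110,01-10
  m16 ⊆ 1--0-,10---
  m17 ⊆ 1--0-,10---
  m18 ⊆ -001-,10---
  m19 ⊆ -0-11,-001-,10---
  m20 ⊆ 1--0-,1-1--,10---
  m22 ⊆ 1-1--,10---
  m23 ⊆ -0-11,1-1--,10---
  m24 ⊆ -1000,1--0-
  m25 ⊆ 1--0- [E]
  m28 ⊆ 1--0-,1-1--
  m29 ⊆ -1101,1--0-,1-1--
  m30 ⊆ -1110,1-1--
  m31 ⊆ 1-1-- [E]
E = {-0-11, -1101, 0-01-, 1--0-, 1-1--}
Petrick residual → -001-, -1000, -1110
Cover = b'de + b'c'd + bc'd'e' + bcd'e + bcde' + a'c'd + ad' + ac  |cover|=8

8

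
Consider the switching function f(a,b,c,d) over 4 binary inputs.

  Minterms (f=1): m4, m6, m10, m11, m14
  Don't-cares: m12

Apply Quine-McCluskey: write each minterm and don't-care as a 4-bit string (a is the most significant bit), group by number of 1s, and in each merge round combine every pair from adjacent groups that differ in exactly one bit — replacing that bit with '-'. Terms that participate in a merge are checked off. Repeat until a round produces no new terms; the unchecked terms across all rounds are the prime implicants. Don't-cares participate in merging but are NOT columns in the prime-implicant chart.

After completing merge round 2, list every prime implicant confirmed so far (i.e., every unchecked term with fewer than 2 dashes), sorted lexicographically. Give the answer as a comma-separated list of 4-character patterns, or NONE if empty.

1-10, 101-

size-2^0 implicants → 0100(✓)  0110(✓)  1010(✓)  1011(✓)  1100(✓)  1110(✓)
size-2^1 implicants → -100(✓)  -110(✓)  01-0(✓)  1-10  101-  11-0(✓)
size-2^2 implicants → -1-0
Unchecked terms (primes): -1-0, 1-10, 101-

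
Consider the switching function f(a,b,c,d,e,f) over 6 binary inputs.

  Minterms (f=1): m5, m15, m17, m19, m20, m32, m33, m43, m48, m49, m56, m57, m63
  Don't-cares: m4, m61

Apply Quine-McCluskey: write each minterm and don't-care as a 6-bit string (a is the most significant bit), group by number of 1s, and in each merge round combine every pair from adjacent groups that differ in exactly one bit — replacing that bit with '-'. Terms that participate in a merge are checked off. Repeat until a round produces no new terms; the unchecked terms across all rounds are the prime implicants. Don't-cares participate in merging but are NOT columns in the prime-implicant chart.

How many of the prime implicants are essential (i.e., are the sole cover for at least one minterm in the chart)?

Round 0: 000100✓ 000101✓ 001111 010001✓ 010011✓ 010100✓ 100000✓ 100001✓ 101011 110000✓ 110001✓ 111000✓ 111001✓ 111101✓ 111111✓
Round 1: -10001 0-0100 00010- 0100-1 1-0000✓ 1-0001✓ 10000-✓ 11-000✓ 11-001✓ 11000-✓ 111-01 11100-✓ 1111-1
Round 2: 1-000- 11-00-
PIs = {-10001, 0-0100, 00010-, 001111, 0100-1, 1-000-, 101011, 11-00-, 111-01, 1111-1}
Coverage chart:
  m5: 00010- ←essential
  m15: 001111 ←essential
  m17: -10001,0100-1
  m19: 0100-1 ←essential
  m20: 0-0100 ←essential
  m32: 1-000- ←essential
  m33: 1-000- ←essential
  m43: 101011 ←essential
  m48: 1-000-,11-00-
  m49: -10001,1-000-,11-00-
  m56: 11-00- ←essential
  m57: 11-00-,111-01
  m63: 1111-1 ←essential
Essential: 0-0100, 00010-, 001111, 0100-1, 1-000-, 101011, 11-00-, 1111-1

8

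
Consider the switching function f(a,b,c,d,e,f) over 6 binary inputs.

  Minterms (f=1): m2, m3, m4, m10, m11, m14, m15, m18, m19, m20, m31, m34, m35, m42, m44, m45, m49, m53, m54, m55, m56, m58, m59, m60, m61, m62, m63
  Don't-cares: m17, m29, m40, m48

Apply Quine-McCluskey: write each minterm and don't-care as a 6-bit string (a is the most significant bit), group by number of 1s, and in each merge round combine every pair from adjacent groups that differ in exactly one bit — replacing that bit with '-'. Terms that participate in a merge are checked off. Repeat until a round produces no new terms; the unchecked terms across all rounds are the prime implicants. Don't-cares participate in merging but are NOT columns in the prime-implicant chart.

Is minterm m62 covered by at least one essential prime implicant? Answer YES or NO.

size-2^0 implicants → 000010(✓)  000011(✓)  000100(✓)  001010(✓)  001011(✓)  001110(✓)  001111(✓)  010001(✓)  010010(✓)  010011(✓)  010100(✓)  011101(✓)  011111(✓)  100010(✓)  100011(✓)  101000(✓)  101010(✓)  101100(✓)  101101(✓)  110000(✓)  110001(✓)  110101(✓)  110110(✓)  110111(✓)  111000(✓)  111010(✓)  111011(✓)  111100(✓)  111101(✓)  111110(✓)  111111(✓)
size-2^1 implicants → -00010(✓)  -00011(✓)  -01010(✓)  -10001  -11101(✓)  -11111(✓)  0-0010(✓)  0-0011(✓)  0-0100  0-1111  00-010(✓)  00-011(✓)  00001-(✓)  001-10(✓)  001-11(✓)  00101-(✓)  00111-(✓)  0100-1  01001-(✓)  0111-1(✓)  1-1000(✓)  1-1010(✓)  1-1100(✓)  1-1101(✓)  10-010(✓)  10001-(✓)  101-00(✓)  1010-0(✓)  10110-(✓)  11-000  11-101(✓)  11-110(✓)  11-111(✓)  110-01  11000-  1101-1(✓)  11011-(✓)  111-00(✓)  111-10(✓)  111-11(✓)  1110-0(✓)  11101-(✓)  1111-0(✓)  1111-1(✓)  11110-(✓)  11111-(✓)
size-2^2 implicants → -0-010  -0001-  -111-1  0-001-  00-01-  001-1-  1-1-00  1-10-0  1-110-  11-1-1  11-11-  111--0  111-1-  1111--
Unchecked terms (primes): -0-010, -0001-, -10001, -111-1, 0-001-, 0-0100, 0-1111, 00-01-, 001-1-, 0100-1, 1-1-00, 1-10-0, 1-110-, 11-000, 11-1-1, 11-11-, 110-01, 11000-, 111--0, 111-1-, 1111--
Minterm coverage:
  m2 ⊆ -0-010,-0001-,0-001-,00-01-
  m3 ⊆ -0001-,0-001-,00-01-
  m4 ⊆ 0-0100 [E]
  m10 ⊆ -0-010,00-01-,001-1-
  m11 ⊆ 00-01-,001-1-
  m14 ⊆ 001-1- [E]
  m15 ⊆ 0-1111,001-1-
  m18 ⊆ 0-001- [E]
  m19 ⊆ 0-001-,0100-1
  m20 ⊆ 0-0100 [E]
  m31 ⊆ -111-1,0-1111
  m34 ⊆ -0-010,-0001-
  m35 ⊆ -0001- [E]
  m42 ⊆ -0-010,1-10-0
  m44 ⊆ 1-1-00,1-110-
  m45 ⊆ 1-110- [E]
  m49 ⊆ -10001,110-01,11000-
  m53 ⊆ 11-1-1,110-01
  m54 ⊆ 11-11- [E]
  m55 ⊆ 11-1-1,11-11-
  m56 ⊆ 1-1-00,1-10-0,11-000,111--0
  m58 ⊆ 1-10-0,111--0,111-1-
  m59 ⊆ 111-1- [E]
  m60 ⊆ 1-1-00,1-110-,111--0,1111--
  m61 ⊆ -111-1,1-110-,11-1-1,1111--
  m62 ⊆ 11-11-,111--0,111-1-,1111--
  m63 ⊆ -111-1,11-1-1,11-11-,111-1-,1111--
E = {-0001-, 0-001-, 0-0100, 001-1-, 1-110-, 11-11-, 111-1-}

YES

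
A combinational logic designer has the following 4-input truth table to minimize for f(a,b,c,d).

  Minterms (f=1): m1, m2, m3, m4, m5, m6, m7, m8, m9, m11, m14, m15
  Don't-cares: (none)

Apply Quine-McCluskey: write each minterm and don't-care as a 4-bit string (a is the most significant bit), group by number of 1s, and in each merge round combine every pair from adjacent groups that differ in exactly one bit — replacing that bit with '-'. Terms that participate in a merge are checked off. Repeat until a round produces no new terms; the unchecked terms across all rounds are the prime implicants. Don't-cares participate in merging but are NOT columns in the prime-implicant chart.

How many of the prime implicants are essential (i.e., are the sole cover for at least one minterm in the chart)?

[col 0] 0001*, 0010*, 0011*, 0100*, 0101*, 0110*, 0111*, 1000*, 1001*, 1011*, 1110*, 1111*
[col 1] -001*, -011*, -110*, -111*, 0-01*, 0-10*, 0-11*, 00-1*, 001-*, 01-0*, 01-1*, 010-*, 011-*, 1-11*, 10-1*, 100-, 111-*
[col 2] --11, -0-1, -11-, 0--1, 0-1-, 01--
Prime implicants: --11, -0-1, -11-, 0--1, 0-1-, 01--, 100-
PI chart (minterm → PIs covering it):
  1 | -0-1,0--1
  2 | 0-1-  (sole → essential)
  3 | --11,-0-1,0--1,0-1-
  4 | 01--  (sole → essential)
  5 | 0--1,01--
  6 | -11-,0-1-,01--
  7 | --11,-11-,0--1,0-1-,01--
  8 | 100-  (sole → essential)
  9 | -0-1,100-
  11 | --11,-0-1
  14 | -11-  (sole → essential)
  15 | --11,-11-
Essential prime implicants: -11-, 0-1-, 01--, 100-

4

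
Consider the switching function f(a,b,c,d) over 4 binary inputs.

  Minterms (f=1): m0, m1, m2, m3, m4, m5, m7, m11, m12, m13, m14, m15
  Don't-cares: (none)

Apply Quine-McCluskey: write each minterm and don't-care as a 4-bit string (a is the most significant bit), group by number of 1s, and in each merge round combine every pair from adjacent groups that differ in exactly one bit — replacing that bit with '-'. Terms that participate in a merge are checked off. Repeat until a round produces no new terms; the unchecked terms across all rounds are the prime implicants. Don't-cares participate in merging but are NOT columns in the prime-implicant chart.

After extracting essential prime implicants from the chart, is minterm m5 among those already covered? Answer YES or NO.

size-2^0 implicants → 0000(✓)  0001(✓)  0010(✓)  0011(✓)  0100(✓)  0101(✓)  0111(✓)  1011(✓)  1100(✓)  1101(✓)  1110(✓)  1111(✓)
size-2^1 implicants → -011(✓)  -100(✓)  -101(✓)  -111(✓)  0-00(✓)  0-01(✓)  0-11(✓)  00-0(✓)  00-1(✓)  000-(✓)  001-(✓)  01-1(✓)  010-(✓)  1-11(✓)  11-0(✓)  11-1(✓)  110-(✓)  111-(✓)
size-2^2 implicants → --11  -1-1  -10-  0--1  0-0-  00--  11--
Unchecked terms (primes): --11, -1-1, -10-, 0--1, 0-0-, 00--, 11--
Minterm coverage:
  m0 ⊆ 0-0-,00--
  m1 ⊆ 0--1,0-0-,00--
  m2 ⊆ 00-- [E]
  m3 ⊆ --11,0--1,00--
  m4 ⊆ -10-,0-0-
  m5 ⊆ -1-1,-10-,0--1,0-0-
  m7 ⊆ --11,-1-1,0--1
  m11 ⊆ --11 [E]
  m12 ⊆ -10-,11--
  m13 ⊆ -1-1,-10-,11--
  m14 ⊆ 11-- [E]
  m15 ⊆ --11,-1-1,11--
E = {--11, 00--, 11--}

NO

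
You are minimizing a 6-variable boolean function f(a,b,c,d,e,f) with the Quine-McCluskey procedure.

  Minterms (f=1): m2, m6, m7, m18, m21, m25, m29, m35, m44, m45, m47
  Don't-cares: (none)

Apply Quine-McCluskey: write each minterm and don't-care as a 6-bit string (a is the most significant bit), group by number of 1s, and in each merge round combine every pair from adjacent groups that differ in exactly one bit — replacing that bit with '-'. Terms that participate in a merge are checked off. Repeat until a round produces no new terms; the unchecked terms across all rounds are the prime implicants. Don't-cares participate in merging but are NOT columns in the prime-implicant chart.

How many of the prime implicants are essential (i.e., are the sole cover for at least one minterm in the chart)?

[col 0] 000010*, 000110*, 000111*, 010010*, 010101*, 011001*, 011101*, 100011, 101100*, 101101*, 101111*
[col 1] 0-0010, 000-10, 00011-, 01-101, 011-01, 1011-1, 10110-
Prime implicants: 0-0010, 000-10, 00011-, 01-101, 011-01, 100011, 1011-1, 10110-
PI chart (minterm → PIs covering it):
  2 | 0-0010,000-10
  6 | 000-10,00011-
  7 | 00011-  (sole → essential)
  18 | 0-0010  (sole → essential)
  21 | 01-101  (sole → essential)
  25 | 011-01  (sole → essential)
  29 | 01-101,011-01
  35 | 100011  (sole → essential)
  44 | 10110-  (sole → essential)
  45 | 1011-1,10110-
  47 | 1011-1  (sole → essential)
Essential prime implicants: 0-0010, 00011-, 01-101, 011-01, 100011, 1011-1, 10110-

7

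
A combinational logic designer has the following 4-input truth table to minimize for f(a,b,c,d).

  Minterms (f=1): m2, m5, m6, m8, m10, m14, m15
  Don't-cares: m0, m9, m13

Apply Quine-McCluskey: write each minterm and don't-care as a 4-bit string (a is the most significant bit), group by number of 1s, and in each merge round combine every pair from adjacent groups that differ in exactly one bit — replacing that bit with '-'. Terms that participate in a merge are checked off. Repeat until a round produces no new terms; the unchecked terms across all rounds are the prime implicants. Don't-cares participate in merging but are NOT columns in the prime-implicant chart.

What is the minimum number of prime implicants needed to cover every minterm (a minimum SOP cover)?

Round 0: 0000✓ 0010✓ 0101✓ 0110✓ 1000✓ 1001✓ 1010✓ 1101✓ 1110✓ 1111✓
Round 1: -000✓ -010✓ -101 -110✓ 0-10✓ 00-0✓ 1-01 1-10✓ 10-0✓ 100- 11-1 111-
Round 2: --10 -0-0
PIs = {--10, -0-0, -101, 1-01, 100-, 11-1, 111-}
Coverage chart:
  m2: --10,-0-0
  m5: -101 ←essential
  m6: --10 ←essential
  m8: -0-0,100-
  m10: --10,-0-0
  m14: --10,111-
  m15: 11-1,111-
Essential: --10, -101
Petrick residual → -0-0, 11-1
Min cover (4 terms): cd' + b'd' + bc'd + abd

4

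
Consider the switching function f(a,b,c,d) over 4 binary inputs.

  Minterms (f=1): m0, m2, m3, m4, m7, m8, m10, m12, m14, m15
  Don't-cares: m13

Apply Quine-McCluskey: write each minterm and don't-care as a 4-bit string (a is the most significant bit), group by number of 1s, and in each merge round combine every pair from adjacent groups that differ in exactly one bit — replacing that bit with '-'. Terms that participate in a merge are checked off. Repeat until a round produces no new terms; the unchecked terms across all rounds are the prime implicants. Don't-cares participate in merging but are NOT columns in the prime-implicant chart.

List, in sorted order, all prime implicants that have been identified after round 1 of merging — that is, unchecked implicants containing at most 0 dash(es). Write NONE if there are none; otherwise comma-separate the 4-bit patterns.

NONE

Round 0: 0000✓ 0010✓ 0011✓ 0100✓ 0111✓ 1000✓ 1010✓ 1100✓ 1101✓ 1110✓ 1111✓
Round 1: -000✓ -010✓ -100✓ -111 0-00✓ 0-11 00-0✓ 001- 1-00✓ 1-10✓ 10-0✓ 11-0✓ 11-1✓ 110-✓ 111-✓
Round 2: --00 -0-0 1--0 11--
PIs = {--00, -0-0, -111, 0-11, 001-, 1--0, 11--}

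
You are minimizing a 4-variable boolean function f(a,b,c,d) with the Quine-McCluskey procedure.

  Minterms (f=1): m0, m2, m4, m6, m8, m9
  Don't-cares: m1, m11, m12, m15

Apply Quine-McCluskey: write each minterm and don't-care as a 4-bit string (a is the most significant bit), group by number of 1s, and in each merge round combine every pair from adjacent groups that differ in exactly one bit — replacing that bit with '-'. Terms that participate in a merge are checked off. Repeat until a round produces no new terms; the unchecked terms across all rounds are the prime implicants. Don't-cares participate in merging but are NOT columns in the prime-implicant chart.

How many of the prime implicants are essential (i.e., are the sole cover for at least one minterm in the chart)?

1

size-2^0 implicants → 0000(✓)  0001(✓)  0010(✓)  0100(✓)  0110(✓)  1000(✓)  1001(✓)  1011(✓)  1100(✓)  1111(✓)
size-2^1 implicants → -000(✓)  -001(✓)  -100(✓)  0-00(✓)  0-10(✓)  00-0(✓)  000-(✓)  01-0(✓)  1-00(✓)  1-11  10-1  100-(✓)
size-2^2 implicants → --00  -00-  0--0
Unchecked terms (primes): --00, -00-, 0--0, 1-11, 10-1
Minterm coverage:
  m0 ⊆ --00,-00-,0--0
  m2 ⊆ 0--0 [E]
  m4 ⊆ --00,0--0
  m6 ⊆ 0--0 [E]
  m8 ⊆ --00,-00-
  m9 ⊆ -00-,10-1
E = {0--0}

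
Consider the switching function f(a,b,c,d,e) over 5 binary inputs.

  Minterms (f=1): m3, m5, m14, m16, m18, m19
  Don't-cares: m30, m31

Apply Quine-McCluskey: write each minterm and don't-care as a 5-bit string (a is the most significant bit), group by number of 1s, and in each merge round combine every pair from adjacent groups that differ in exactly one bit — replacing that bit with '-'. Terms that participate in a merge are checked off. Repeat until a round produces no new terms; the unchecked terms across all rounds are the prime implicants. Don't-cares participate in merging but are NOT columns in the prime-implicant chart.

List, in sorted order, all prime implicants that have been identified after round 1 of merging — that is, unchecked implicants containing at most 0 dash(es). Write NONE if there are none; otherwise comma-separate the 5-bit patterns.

00101

Round 0: 00011✓ 00101 01110✓ 10000✓ 10010✓ 10011✓ 11110✓ 11111✓
Round 1: -0011 -1110 100-0 1001- 1111-
PIs = {-0011, -1110, 00101, 100-0, 1001-, 1111-}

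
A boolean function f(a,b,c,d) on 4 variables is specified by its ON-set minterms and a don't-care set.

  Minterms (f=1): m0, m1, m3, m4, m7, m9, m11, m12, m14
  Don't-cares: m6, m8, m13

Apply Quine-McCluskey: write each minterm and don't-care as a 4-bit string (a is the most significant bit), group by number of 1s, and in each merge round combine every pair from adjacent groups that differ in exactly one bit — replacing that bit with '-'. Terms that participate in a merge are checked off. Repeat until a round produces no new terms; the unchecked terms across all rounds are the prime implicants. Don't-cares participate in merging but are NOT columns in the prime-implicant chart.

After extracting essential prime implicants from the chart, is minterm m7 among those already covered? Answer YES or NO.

NO

[col 0] 0000*, 0001*, 0011*, 0100*, 0110*, 0111*, 1000*, 1001*, 1011*, 1100*, 1101*, 1110*
[col 1] -000*, -001*, -011*, -100*, -110*, 0-00*, 0-11, 00-1*, 000-*, 01-0*, 011-, 1-00*, 1-01*, 10-1*, 100-*, 11-0*, 110-*
[col 2] --00, -0-1, -00-, -1-0, 1-0-
Prime implicants: --00, -0-1, -00-, -1-0, 0-11, 011-, 1-0-
PI chart (minterm → PIs covering it):
  0 | --00,-00-
  1 | -0-1,-00-
  3 | -0-1,0-11
  4 | --00,-1-0
  7 | 0-11,011-
  9 | -0-1,-00-,1-0-
  11 | -0-1  (sole → essential)
  12 | --00,-1-0,1-0-
  14 | -1-0  (sole → essential)
Essential prime implicants: -0-1, -1-0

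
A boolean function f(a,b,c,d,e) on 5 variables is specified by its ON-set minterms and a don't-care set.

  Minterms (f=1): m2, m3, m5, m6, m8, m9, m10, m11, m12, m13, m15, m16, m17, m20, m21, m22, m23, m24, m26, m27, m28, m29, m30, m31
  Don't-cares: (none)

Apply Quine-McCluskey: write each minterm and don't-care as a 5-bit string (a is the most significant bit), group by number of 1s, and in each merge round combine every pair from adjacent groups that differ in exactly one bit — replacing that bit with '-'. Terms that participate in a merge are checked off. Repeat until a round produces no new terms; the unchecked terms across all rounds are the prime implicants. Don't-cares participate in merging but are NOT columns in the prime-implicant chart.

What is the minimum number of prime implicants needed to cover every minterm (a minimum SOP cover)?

8

[col 0] 00010*, 00011*, 00101*, 00110*, 01000*, 01001*, 01010*, 01011*, 01100*, 01101*, 01111*, 10000*, 10001*, 10100*, 10101*, 10110*, 10111*, 11000*, 11010*, 11011*, 11100*, 11101*, 11110*, 11111*
[col 1] -0101*, -0110, -1000*, -1010*, -1011*, -1100*, -1101*, -1111*, 0-010*, 0-011*, 0-101*, 00-10, 0001-*, 01-00*, 01-01*, 01-11*, 010-0*, 010-1*, 0100-*, 0101-*, 011-1*, 0110-*, 1-000*, 1-100*, 1-101*, 1-110*, 1-111*, 10-00*, 10-01*, 1000-*, 101-0*, 101-1*, 1010-*, 1011-*, 11-00*, 11-10*, 11-11*, 110-0*, 1101-*, 111-0*, 111-1*, 1110-*, 1111-*
[col 2] --101, -1-00, -1-11, -10-0, -101-, -11-1, -110-, 0-01-, 01--1, 01-0-, 010--, 1--00, 1-1-0*, 1-1-1*, 1-10-*, 1-11-*, 10-0-, 101--*, 11--0, 11-1-, 111--*
[col 3] 1-1--
Prime implicants: --101, -0110, -1-00, -1-11, -10-0, -101-, -11-1, -110-, 0-01-, 00-10, 01--1, 01-0-, 010--, 1--00, 1-1--, 10-0-, 11--0, 11-1-
PI chart (minterm → PIs covering it):
  2 | 0-01-,00-10
  3 | 0-01-  (sole → essential)
  5 | --101  (sole → essential)
  6 | -0110,00-10
  8 | -1-00,-10-0,01-0-,010--
  9 | 01--1,01-0-,010--
  10 | -10-0,-101-,0-01-,010--
  11 | -1-11,-101-,0-01-,01--1,010--
  12 | -1-00,-110-,01-0-
  13 | --101,-11-1,-110-,01--1,01-0-
  15 | -1-11,-11-1,01--1
  16 | 1--00,10-0-
  17 | 10-0-  (sole → essential)
  20 | 1--00,1-1--,10-0-
  21 | --101,1-1--,10-0-
  22 | -0110,1-1--
  23 | 1-1--  (sole → essential)
  24 | -1-00,-10-0,1--00,11--0
  26 | -10-0,-101-,11--0,11-1-
  27 | -1-11,-101-,11-1-
  28 | -1-00,-110-,1--00,1-1--,11--0
  29 | --101,-11-1,-110-,1-1--
  30 | 1-1--,11--0,11-1-
  31 | -1-11,-11-1,1-1--,11-1-
Essential prime implicants: --101, 0-01-, 1-1--, 10-0-
Petrick residual → -0110, -1-00, -101-, 01--1
Minimum SOP uses 8 PIs: cd'e + b'cde' + bd'e' + bc'd + a'c'd + a'be + ac + ab'd'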